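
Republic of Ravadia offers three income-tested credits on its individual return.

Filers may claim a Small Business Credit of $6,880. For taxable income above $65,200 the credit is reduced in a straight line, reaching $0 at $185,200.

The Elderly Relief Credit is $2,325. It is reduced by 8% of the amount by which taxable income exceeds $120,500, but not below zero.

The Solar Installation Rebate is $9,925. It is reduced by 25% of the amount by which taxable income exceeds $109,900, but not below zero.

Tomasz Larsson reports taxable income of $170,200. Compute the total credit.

$860

Small Business Credit: $170,200 is $105,000 into a $120,000 phase-out range, leaving 15,000/120,000 of the credit: $6,880 × 15,000/120,000 = $860.
Elderly Relief Credit: 8% of the $49,700 excess over $120,500 is $3,976 ≥ base, so the credit is $0.
Solar Installation Rebate: 25% of the $60,300 excess over $109,900 is $15,075 ≥ base, so the credit is $0.
Total: $860 + $0 + $0 = $860.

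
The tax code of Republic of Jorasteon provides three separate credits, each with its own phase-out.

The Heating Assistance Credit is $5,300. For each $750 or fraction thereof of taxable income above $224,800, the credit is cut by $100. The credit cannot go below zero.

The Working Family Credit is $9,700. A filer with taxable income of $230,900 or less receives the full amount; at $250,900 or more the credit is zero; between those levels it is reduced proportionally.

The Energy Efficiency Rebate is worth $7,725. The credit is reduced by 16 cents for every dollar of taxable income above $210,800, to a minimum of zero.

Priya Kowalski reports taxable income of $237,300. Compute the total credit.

$13,681

Heating Assistance Credit: income exceeds $224,800 by $12,500, which is 17 full-or-partial $750 increments; reduction = 17 × $100 = $1,700, leaving $3,600.
Working Family Credit: $237,300 is $6,400 into a $20,000 phase-out range, leaving 13,600/20,000 of the credit: $9,700 × 13,600/20,000 = $6,596.
Energy Efficiency Rebate: 16% of the $26,500 excess over $210,800 is $4,240; credit = $7,725 − $4,240 = $3,485.
Total: $3,600 + $6,596 + $3,485 = $13,681.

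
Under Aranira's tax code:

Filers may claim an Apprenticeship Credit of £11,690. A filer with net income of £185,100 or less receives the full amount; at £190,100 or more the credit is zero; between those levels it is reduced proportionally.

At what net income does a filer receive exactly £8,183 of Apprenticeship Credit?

£8,183 is 8,183/11,690 of the full £11,690, so 3,507/11,690 of the £5,000 range has been used: income = £185,100 + £5,000 × 3,507/11,690 = £186,600.

£186,600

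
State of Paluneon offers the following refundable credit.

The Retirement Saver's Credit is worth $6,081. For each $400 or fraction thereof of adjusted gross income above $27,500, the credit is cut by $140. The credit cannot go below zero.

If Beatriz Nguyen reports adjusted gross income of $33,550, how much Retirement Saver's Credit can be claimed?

$3,841

Retirement Saver's Credit: income exceeds $27,500 by $6,050, which is 16 full-or-partial $400 increments; reduction = 16 × $140 = $2,240, leaving $3,841.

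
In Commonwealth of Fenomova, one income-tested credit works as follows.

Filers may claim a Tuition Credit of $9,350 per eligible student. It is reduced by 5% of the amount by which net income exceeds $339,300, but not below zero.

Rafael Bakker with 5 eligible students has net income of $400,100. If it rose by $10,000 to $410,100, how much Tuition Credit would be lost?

$500

At $400,100 — base = 5 × $9,350 = $46,750. 5% of the $60,800 excess over $339,300 is $3,040; credit = $46,750 − $3,040 = $43,710.
At $410,100 — base = 5 × $9,350 = $46,750. 5% of the $70,800 excess over $339,300 is $3,540; credit = $46,750 − $3,540 = $43,210.
Lost: $43,710 − $43,210 = $500.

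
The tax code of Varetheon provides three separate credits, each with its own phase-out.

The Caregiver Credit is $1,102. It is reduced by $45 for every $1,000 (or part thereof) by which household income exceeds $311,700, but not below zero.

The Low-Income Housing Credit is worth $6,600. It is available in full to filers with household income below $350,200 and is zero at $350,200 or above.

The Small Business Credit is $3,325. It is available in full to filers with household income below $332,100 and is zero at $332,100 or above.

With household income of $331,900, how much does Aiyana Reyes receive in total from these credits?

Caregiver Credit: income exceeds $311,700 by $20,200, which is 21 full-or-partial $1,000 increments; reduction = 21 × $45 = $945, leaving $157.
Low-Income Housing Credit: $331,900 is below the $350,200 cutoff, so the full $6,600 applies.
Small Business Credit: $331,900 is below the $332,100 cutoff, so the full $3,325 applies.
Total: $157 + $6,600 + $3,325 = $10,082.

$10,082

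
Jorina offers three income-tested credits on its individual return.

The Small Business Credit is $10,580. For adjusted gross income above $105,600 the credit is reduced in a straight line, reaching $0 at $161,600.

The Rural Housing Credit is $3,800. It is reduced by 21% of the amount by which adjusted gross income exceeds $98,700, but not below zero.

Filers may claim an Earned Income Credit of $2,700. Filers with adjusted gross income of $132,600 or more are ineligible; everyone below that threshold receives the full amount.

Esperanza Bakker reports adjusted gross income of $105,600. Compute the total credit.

$15,631

Small Business Credit: $105,600 is at or below the $105,600 threshold, so the full $10,580 applies.
Rural Housing Credit: 21% of the $6,900 excess over $98,700 is $1,449; credit = $3,800 − $1,449 = $2,351.
Earned Income Credit: $105,600 is below the $132,600 cutoff, so the full $2,700 applies.
Total: $10,580 + $2,351 + $2,700 = $15,631.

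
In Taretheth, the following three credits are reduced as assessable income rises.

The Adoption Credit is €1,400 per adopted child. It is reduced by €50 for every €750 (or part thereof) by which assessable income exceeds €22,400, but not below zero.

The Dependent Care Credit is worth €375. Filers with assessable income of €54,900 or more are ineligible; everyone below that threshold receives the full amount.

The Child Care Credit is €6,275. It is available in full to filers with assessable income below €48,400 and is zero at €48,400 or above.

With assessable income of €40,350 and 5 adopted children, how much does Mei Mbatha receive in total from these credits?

Adoption Credit: base = 5 × €1,400 = €7,000. income exceeds €22,400 by €17,950, which is 24 full-or-partial €750 increments; reduction = 24 × €50 = €1,200, leaving €5,800.
Dependent Care Credit: €40,350 is below the €54,900 cutoff, so the full €375 applies.
Child Care Credit: €40,350 is below the €48,400 cutoff, so the full €6,275 applies.
Total: €5,800 + €375 + €6,275 = €12,450.

€12,450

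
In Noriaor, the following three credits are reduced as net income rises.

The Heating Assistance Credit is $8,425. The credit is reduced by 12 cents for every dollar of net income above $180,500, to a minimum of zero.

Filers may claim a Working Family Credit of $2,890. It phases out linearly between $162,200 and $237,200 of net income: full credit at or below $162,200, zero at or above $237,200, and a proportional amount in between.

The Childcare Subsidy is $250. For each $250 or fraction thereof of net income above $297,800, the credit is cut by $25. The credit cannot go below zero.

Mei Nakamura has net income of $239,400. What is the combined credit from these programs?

$1,607

Heating Assistance Credit: 12% of the $58,900 excess over $180,500 is $7,068; credit = $8,425 − $7,068 = $1,357.
Working Family Credit: $239,400 is at or above $237,200, so the credit is $0.
Childcare Subsidy: $239,400 is at or below the $297,800 threshold, so the full $250 applies.
Total: $1,357 + $0 + $250 = $1,607.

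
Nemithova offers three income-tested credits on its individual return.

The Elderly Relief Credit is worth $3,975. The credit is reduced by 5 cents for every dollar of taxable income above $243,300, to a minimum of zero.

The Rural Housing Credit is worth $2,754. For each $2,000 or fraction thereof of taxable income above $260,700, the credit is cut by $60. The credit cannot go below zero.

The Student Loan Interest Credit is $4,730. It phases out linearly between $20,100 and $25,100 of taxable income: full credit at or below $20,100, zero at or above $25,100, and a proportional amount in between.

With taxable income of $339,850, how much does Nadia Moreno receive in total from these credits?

$354

Elderly Relief Credit: 5% of the $96,550 excess over $243,300 is $4,827.50 ≥ base, so the credit is $0.
Rural Housing Credit: income exceeds $260,700 by $79,150, which is 40 full-or-partial $2,000 increments; reduction = 40 × $60 = $2,400, leaving $354.
Student Loan Interest Credit: $339,850 is at or above $25,100, so the credit is $0.
Total: $0 + $354 + $0 = $354.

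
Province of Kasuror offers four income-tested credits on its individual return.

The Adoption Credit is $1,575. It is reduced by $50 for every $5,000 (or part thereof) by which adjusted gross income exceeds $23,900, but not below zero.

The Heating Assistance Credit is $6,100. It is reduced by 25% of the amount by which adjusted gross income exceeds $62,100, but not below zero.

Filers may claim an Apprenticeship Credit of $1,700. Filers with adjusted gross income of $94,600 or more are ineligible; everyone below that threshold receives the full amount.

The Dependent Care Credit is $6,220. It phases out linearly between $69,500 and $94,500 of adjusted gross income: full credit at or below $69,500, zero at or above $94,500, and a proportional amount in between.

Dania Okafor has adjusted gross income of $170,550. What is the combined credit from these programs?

$75

Adoption Credit: income exceeds $23,900 by $146,650, which is 30 full-or-partial $5,000 increments; reduction = 30 × $50 = $1,500, leaving $75.
Heating Assistance Credit: 25% of the $108,450 excess over $62,100 is $27,112.50 ≥ base, so the credit is $0.
Apprenticeship Credit: $170,550 meets or exceeds the $94,600 cutoff, so the credit is $0.
Dependent Care Credit: $170,550 is at or above $94,500, so the credit is $0.
Total: $75 + $0 + $0 + $0 = $75.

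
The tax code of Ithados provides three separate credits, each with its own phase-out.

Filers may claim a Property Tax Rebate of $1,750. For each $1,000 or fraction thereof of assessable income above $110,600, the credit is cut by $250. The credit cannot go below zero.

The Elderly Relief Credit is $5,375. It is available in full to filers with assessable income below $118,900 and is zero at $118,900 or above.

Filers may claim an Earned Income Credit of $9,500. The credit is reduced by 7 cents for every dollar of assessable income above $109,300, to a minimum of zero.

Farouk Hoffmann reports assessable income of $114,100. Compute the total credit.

Property Tax Rebate: income exceeds $110,600 by $3,500, which is 4 full-or-partial $1,000 increments; reduction = 4 × $250 = $1,000, leaving $750.
Elderly Relief Credit: $114,100 is below the $118,900 cutoff, so the full $5,375 applies.
Earned Income Credit: 7% of the $4,800 excess over $109,300 is $336; credit = $9,500 − $336 = $9,164.
Total: $750 + $5,375 + $9,164 = $15,289.

$15,289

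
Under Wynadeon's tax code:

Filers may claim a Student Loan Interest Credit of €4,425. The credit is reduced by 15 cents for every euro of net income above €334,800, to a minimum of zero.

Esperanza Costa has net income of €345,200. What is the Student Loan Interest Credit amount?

€2,865

Student Loan Interest Credit: 15% of the €10,400 excess over €334,800 is €1,560; credit = €4,425 − €1,560 = €2,865.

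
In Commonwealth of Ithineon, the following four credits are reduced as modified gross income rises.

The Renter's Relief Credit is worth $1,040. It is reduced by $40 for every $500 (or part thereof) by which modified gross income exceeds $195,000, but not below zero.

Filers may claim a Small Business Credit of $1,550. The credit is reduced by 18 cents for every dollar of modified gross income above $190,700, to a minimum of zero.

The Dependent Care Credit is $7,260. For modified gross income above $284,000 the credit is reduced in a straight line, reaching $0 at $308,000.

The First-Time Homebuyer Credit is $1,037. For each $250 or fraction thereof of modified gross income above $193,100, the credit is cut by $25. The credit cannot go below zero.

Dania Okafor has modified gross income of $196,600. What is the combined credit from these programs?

Renter's Relief Credit: income exceeds $195,000 by $1,600, which is 4 full-or-partial $500 increments; reduction = 4 × $40 = $160, leaving $880.
Small Business Credit: 18% of the $5,900 excess over $190,700 is $1,062; credit = $1,550 − $1,062 = $488.
Dependent Care Credit: $196,600 is at or below the $284,000 threshold, so the full $7,260 applies.
First-Time Homebuyer Credit: income exceeds $193,100 by $3,500, which is 14 full-or-partial $250 increments; reduction = 14 × $25 = $350, leaving $687.
Total: $880 + $488 + $7,260 + $687 = $9,315.

$9,315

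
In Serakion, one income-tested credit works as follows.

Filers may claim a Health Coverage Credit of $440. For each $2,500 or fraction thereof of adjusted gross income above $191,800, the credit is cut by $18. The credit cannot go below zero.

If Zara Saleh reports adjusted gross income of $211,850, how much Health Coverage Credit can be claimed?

$278

Health Coverage Credit: income exceeds $191,800 by $20,050, which is 9 full-or-partial $2,500 increments; reduction = 9 × $18 = $162, leaving $278.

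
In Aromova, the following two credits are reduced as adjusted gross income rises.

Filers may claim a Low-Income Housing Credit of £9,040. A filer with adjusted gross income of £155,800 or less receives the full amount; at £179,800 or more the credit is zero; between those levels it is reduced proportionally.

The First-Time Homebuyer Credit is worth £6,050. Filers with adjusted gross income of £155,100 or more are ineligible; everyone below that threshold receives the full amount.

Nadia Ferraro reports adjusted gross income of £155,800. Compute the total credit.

Low-Income Housing Credit: £155,800 is at or below the £155,800 threshold, so the full £9,040 applies.
First-Time Homebuyer Credit: £155,800 meets or exceeds the £155,100 cutoff, so the credit is £0.
Total: £9,040 + £0 = £9,040.

£9,040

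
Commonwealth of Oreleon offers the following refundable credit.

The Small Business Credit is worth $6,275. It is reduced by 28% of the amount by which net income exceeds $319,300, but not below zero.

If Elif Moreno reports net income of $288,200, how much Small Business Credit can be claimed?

$6,275

Small Business Credit: $288,200 is at or below the $319,300 threshold, so the full $6,275 applies.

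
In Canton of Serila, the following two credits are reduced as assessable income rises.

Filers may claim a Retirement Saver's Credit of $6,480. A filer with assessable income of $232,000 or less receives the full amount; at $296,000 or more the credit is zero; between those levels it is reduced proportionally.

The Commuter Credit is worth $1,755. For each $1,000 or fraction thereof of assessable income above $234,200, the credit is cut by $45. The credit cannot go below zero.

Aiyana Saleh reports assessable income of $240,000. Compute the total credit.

Retirement Saver's Credit: $240,000 is $8,000 into a $64,000 phase-out range, leaving 56,000/64,000 of the credit: $6,480 × 56,000/64,000 = $5,670.
Commuter Credit: income exceeds $234,200 by $5,800, which is 6 full-or-partial $1,000 increments; reduction = 6 × $45 = $270, leaving $1,485.
Total: $5,670 + $1,485 = $7,155.

$7,155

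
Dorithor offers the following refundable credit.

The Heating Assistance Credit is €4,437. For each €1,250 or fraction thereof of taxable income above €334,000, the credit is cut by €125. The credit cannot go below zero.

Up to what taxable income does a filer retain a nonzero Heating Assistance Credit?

€377,750

After 35 increments the reduction is 35 × €125 = €4,375, leaving €62; one more increment wipes it out. Increment 35 ends at excess 35 × €1,250 = €43,750, so the highest qualifying income is €334,000 + €43,750 = €377,750.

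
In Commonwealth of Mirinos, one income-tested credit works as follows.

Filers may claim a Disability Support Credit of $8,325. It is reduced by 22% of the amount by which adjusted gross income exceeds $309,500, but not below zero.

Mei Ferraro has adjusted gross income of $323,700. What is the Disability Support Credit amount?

Disability Support Credit: 22% of the $14,200 excess over $309,500 is $3,124; credit = $8,325 − $3,124 = $5,201.

$5,201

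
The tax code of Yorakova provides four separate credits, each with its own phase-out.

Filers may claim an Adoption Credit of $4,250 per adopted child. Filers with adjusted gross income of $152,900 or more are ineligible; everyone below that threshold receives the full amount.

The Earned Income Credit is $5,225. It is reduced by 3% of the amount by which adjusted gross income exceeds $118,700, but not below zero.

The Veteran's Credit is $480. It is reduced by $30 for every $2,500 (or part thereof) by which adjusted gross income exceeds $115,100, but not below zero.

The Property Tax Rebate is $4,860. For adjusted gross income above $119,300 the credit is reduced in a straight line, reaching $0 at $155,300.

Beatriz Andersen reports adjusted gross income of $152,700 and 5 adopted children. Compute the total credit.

Adoption Credit: base = 5 × $4,250 = $21,250. $152,700 is below the $152,900 cutoff, so the full $21,250 applies.
Earned Income Credit: 3% of the $34,000 excess over $118,700 is $1,020; credit = $5,225 − $1,020 = $4,205.
Veteran's Credit: income exceeds $115,100 by $37,600 → 16 increments × $30 = $480 ≥ base, so the credit is $0.
Property Tax Rebate: $152,700 is $33,400 into a $36,000 phase-out range, leaving 2,600/36,000 of the credit: $4,860 × 2,600/36,000 = $351.
Total: $21,250 + $4,205 + $0 + $351 = $25,806.

$25,806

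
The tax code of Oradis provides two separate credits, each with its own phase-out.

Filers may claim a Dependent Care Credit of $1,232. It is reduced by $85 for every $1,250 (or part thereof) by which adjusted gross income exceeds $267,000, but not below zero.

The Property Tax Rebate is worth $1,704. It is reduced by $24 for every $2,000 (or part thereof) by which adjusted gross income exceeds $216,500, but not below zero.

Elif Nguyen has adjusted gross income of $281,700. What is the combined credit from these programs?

$1,124

Dependent Care Credit: income exceeds $267,000 by $14,700, which is 12 full-or-partial $1,250 increments; reduction = 12 × $85 = $1,020, leaving $212.
Property Tax Rebate: income exceeds $216,500 by $65,200, which is 33 full-or-partial $2,000 increments; reduction = 33 × $24 = $792, leaving $912.
Total: $212 + $912 = $1,124.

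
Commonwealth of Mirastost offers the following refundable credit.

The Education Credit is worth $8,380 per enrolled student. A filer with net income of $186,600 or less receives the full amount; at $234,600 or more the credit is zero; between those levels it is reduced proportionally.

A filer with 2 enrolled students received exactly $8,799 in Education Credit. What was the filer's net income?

Full credit = 2 × $8,380 = $16,760.
$8,799 is 8,799/16,760 of the full $16,760, so 7,961/16,760 of the $48,000 range has been used: income = $186,600 + $48,000 × 7,961/16,760 = $209,400.

$209,400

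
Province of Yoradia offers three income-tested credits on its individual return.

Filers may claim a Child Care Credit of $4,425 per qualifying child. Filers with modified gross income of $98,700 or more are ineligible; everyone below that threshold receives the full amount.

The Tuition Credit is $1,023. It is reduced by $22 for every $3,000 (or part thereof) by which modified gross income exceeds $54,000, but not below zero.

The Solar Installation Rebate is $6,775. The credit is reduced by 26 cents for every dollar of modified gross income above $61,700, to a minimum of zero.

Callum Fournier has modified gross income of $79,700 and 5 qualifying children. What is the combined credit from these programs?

$25,045

Child Care Credit: base = 5 × $4,425 = $22,125. $79,700 is below the $98,700 cutoff, so the full $22,125 applies.
Tuition Credit: income exceeds $54,000 by $25,700, which is 9 full-or-partial $3,000 increments; reduction = 9 × $22 = $198, leaving $825.
Solar Installation Rebate: 26% of the $18,000 excess over $61,700 is $4,680; credit = $6,775 − $4,680 = $2,095.
Total: $22,125 + $825 + $2,095 = $25,045.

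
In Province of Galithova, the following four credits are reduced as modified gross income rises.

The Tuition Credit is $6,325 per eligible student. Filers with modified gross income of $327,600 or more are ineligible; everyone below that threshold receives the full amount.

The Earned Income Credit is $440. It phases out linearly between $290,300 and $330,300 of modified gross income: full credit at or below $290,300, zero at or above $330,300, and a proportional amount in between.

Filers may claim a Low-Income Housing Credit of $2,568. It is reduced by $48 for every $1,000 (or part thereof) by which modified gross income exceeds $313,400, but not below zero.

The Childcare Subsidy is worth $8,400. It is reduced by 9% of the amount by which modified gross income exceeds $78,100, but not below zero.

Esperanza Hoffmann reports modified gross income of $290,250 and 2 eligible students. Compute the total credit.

Tuition Credit: base = 2 × $6,325 = $12,650. $290,250 is below the $327,600 cutoff, so the full $12,650 applies.
Earned Income Credit: $290,250 is at or below the $290,300 threshold, so the full $440 applies.
Low-Income Housing Credit: $290,250 is at or below the $313,400 threshold, so the full $2,568 applies.
Childcare Subsidy: 9% of the $212,150 excess over $78,100 is $19,093.50 ≥ base, so the credit is $0.
Total: $12,650 + $440 + $2,568 + $0 = $15,658.

$15,658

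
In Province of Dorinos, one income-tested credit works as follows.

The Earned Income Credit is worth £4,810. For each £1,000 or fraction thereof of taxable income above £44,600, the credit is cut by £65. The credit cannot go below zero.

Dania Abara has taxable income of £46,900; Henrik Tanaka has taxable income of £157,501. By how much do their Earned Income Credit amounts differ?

£4,615

Dania (£46,900): Earned Income Credit: income exceeds £44,600 by £2,300, which is 3 full-or-partial £1,000 increments; reduction = 3 × £65 = £195, leaving £4,615.
Henrik (£157,501): Earned Income Credit: income exceeds £44,600 by £112,901 → 113 increments × £65 = £7,345 ≥ base, so the credit is £0.
Difference: |£4,615 − £0| = £4,615.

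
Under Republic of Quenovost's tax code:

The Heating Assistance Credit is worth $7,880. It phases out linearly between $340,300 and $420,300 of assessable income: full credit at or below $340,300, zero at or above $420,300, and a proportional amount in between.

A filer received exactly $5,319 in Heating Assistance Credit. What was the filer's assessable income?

$5,319 is 5,319/7,880 of the full $7,880, so 2,561/7,880 of the $80,000 range has been used: income = $340,300 + $80,000 × 2,561/7,880 = $366,300.

$366,300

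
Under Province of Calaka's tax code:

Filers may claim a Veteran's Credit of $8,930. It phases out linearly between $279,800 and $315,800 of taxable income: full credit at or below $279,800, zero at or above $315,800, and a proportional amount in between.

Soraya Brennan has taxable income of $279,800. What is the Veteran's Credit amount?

Veteran's Credit: $279,800 is at or below the $279,800 threshold, so the full $8,930 applies.

$8,930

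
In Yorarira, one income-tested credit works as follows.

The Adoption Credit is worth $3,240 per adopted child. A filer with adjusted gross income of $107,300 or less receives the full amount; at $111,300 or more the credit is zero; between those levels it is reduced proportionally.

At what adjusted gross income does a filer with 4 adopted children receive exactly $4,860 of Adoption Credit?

$109,800

Full credit = 4 × $3,240 = $12,960.
$4,860 is 4,860/12,960 of the full $12,960, so 8,100/12,960 of the $4,000 range has been used: income = $107,300 + $4,000 × 8,100/12,960 = $109,800.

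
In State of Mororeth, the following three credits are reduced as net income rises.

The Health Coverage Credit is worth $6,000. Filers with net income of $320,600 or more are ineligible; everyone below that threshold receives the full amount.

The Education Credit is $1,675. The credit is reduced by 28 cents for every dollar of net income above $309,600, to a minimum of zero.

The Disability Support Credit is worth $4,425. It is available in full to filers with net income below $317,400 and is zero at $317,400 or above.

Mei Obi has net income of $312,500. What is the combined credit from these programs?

Health Coverage Credit: $312,500 is below the $320,600 cutoff, so the full $6,000 applies.
Education Credit: 28% of the $2,900 excess over $309,600 is $812; credit = $1,675 − $812 = $863.
Disability Support Credit: $312,500 is below the $317,400 cutoff, so the full $4,425 applies.
Total: $6,000 + $863 + $4,425 = $11,288.

$11,288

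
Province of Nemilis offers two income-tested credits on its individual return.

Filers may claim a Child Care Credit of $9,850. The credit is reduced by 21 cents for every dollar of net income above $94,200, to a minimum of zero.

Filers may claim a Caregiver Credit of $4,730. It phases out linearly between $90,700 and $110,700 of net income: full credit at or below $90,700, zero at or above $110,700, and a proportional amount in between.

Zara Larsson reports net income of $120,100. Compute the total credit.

Child Care Credit: 21% of the $25,900 excess over $94,200 is $5,439; credit = $9,850 − $5,439 = $4,411.
Caregiver Credit: $120,100 is at or above $110,700, so the credit is $0.
Total: $4,411 + $0 = $4,411.

$4,411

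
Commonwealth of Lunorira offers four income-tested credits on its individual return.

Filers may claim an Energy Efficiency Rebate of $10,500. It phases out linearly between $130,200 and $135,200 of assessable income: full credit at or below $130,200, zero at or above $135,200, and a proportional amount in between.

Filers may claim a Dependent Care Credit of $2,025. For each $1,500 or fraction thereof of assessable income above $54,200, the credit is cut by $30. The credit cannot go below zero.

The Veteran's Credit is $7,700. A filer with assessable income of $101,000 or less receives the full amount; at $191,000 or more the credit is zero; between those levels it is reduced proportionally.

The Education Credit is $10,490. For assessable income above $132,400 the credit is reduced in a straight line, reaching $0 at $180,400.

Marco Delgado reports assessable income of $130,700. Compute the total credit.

$25,594

Energy Efficiency Rebate: $130,700 is $500 into a $5,000 phase-out range, leaving 4,500/5,000 of the credit: $10,500 × 4,500/5,000 = $9,450.
Dependent Care Credit: income exceeds $54,200 by $76,500, which is 51 full-or-partial $1,500 increments; reduction = 51 × $30 = $1,530, leaving $495.
Veteran's Credit: $130,700 is $29,700 into a $90,000 phase-out range, leaving 60,300/90,000 of the credit: $7,700 × 60,300/90,000 = $5,159.
Education Credit: $130,700 is at or below the $132,400 threshold, so the full $10,490 applies.
Total: $9,450 + $495 + $5,159 + $10,490 = $25,594.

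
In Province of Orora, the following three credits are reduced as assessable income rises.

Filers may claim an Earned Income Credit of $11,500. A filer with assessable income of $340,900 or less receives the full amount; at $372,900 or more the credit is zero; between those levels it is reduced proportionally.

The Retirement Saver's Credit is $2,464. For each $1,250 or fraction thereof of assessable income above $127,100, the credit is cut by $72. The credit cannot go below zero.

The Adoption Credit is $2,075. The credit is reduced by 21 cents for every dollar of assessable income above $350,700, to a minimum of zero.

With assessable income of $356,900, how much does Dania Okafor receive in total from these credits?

$6,523

Earned Income Credit: $356,900 is $16,000 into a $32,000 phase-out range, leaving 16,000/32,000 of the credit: $11,500 × 16,000/32,000 = $5,750.
Retirement Saver's Credit: income exceeds $127,100 by $229,800 → 184 increments × $72 = $13,248 ≥ base, so the credit is $0.
Adoption Credit: 21% of the $6,200 excess over $350,700 is $1,302; credit = $2,075 − $1,302 = $773.
Total: $5,750 + $0 + $773 = $6,523.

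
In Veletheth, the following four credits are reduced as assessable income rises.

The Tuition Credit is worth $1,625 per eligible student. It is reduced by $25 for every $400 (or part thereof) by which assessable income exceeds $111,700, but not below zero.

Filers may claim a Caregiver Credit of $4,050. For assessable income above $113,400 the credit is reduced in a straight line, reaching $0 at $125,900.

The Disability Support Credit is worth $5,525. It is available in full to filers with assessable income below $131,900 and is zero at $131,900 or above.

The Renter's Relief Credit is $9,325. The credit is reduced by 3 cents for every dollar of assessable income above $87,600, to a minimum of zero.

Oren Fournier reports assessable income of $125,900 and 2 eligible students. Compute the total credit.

$16,051

Tuition Credit: base = 2 × $1,625 = $3,250. income exceeds $111,700 by $14,200, which is 36 full-or-partial $400 increments; reduction = 36 × $25 = $900, leaving $2,350.
Caregiver Credit: $125,900 is at or above $125,900, so the credit is $0.
Disability Support Credit: $125,900 is below the $131,900 cutoff, so the full $5,525 applies.
Renter's Relief Credit: 3% of the $38,300 excess over $87,600 is $1,149; credit = $9,325 − $1,149 = $8,176.
Total: $2,350 + $0 + $5,525 + $8,176 = $16,051.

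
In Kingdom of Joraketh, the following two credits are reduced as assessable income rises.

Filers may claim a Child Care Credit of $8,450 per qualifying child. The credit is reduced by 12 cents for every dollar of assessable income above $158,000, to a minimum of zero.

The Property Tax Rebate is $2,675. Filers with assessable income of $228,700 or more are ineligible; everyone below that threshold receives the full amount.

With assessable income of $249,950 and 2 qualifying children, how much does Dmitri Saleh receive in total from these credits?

$5,866

Child Care Credit: base = 2 × $8,450 = $16,900. 12% of the $91,950 excess over $158,000 is $11,034; credit = $16,900 − $11,034 = $5,866.
Property Tax Rebate: $249,950 meets or exceeds the $228,700 cutoff, so the credit is $0.
Total: $5,866 + $0 = $5,866.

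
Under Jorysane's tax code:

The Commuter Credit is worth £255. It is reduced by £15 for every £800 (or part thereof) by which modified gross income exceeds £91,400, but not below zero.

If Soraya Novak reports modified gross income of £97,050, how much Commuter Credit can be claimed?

£135

Commuter Credit: income exceeds £91,400 by £5,650, which is 8 full-or-partial £800 increments; reduction = 8 × £15 = £120, leaving £135.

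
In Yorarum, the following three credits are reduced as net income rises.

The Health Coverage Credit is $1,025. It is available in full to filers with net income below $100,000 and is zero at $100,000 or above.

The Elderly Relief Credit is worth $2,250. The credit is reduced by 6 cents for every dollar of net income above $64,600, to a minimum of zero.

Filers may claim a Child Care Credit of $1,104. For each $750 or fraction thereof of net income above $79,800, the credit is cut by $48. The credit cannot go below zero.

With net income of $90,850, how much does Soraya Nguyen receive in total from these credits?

$2,084

Health Coverage Credit: $90,850 is below the $100,000 cutoff, so the full $1,025 applies.
Elderly Relief Credit: 6% of the $26,250 excess over $64,600 is $1,575; credit = $2,250 − $1,575 = $675.
Child Care Credit: income exceeds $79,800 by $11,050, which is 15 full-or-partial $750 increments; reduction = 15 × $48 = $720, leaving $384.
Total: $1,025 + $675 + $384 = $2,084.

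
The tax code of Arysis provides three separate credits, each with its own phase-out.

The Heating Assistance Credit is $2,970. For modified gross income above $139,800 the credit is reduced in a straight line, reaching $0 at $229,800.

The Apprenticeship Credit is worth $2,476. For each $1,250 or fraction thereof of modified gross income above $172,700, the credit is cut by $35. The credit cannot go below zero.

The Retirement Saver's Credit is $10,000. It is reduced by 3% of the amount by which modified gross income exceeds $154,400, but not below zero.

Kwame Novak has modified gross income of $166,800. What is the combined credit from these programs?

Heating Assistance Credit: $166,800 is $27,000 into a $90,000 phase-out range, leaving 63,000/90,000 of the credit: $2,970 × 63,000/90,000 = $2,079.
Apprenticeship Credit: $166,800 is at or below the $172,700 threshold, so the full $2,476 applies.
Retirement Saver's Credit: 3% of the $12,400 excess over $154,400 is $372; credit = $10,000 − $372 = $9,628.
Total: $2,079 + $2,476 + $9,628 = $14,183.

$14,183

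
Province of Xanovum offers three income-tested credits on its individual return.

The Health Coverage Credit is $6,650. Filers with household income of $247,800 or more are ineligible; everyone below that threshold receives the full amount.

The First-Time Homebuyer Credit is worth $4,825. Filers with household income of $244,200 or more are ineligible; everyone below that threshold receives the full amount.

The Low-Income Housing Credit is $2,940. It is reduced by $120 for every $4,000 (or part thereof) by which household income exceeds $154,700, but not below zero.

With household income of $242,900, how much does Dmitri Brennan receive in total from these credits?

Health Coverage Credit: $242,900 is below the $247,800 cutoff, so the full $6,650 applies.
First-Time Homebuyer Credit: $242,900 is below the $244,200 cutoff, so the full $4,825 applies.
Low-Income Housing Credit: income exceeds $154,700 by $88,200, which is 23 full-or-partial $4,000 increments; reduction = 23 × $120 = $2,760, leaving $180.
Total: $6,650 + $4,825 + $180 = $11,655.

$11,655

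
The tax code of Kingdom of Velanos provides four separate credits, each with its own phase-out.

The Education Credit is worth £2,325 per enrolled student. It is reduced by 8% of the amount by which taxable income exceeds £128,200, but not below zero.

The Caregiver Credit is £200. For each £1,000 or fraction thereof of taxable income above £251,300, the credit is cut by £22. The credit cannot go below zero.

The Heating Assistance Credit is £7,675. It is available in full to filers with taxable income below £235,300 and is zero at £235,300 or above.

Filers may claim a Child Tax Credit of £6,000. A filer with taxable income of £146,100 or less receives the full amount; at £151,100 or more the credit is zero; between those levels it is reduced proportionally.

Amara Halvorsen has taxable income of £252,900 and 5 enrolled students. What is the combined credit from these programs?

£1,805

Education Credit: base = 5 × £2,325 = £11,625. 8% of the £124,700 excess over £128,200 is £9,976; credit = £11,625 − £9,976 = £1,649.
Caregiver Credit: income exceeds £251,300 by £1,600, which is 2 full-or-partial £1,000 increments; reduction = 2 × £22 = £44, leaving £156.
Heating Assistance Credit: £252,900 meets or exceeds the £235,300 cutoff, so the credit is £0.
Child Tax Credit: £252,900 is at or above £151,100, so the credit is £0.
Total: £1,649 + £156 + £0 + £0 = £1,805.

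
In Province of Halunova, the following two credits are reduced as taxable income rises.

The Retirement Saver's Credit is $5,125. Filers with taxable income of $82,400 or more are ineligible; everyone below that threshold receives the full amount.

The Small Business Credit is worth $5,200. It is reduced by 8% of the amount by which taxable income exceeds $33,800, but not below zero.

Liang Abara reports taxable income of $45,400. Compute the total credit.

Retirement Saver's Credit: $45,400 is below the $82,400 cutoff, so the full $5,125 applies.
Small Business Credit: 8% of the $11,600 excess over $33,800 is $928; credit = $5,200 − $928 = $4,272.
Total: $5,125 + $4,272 = $9,397.

$9,397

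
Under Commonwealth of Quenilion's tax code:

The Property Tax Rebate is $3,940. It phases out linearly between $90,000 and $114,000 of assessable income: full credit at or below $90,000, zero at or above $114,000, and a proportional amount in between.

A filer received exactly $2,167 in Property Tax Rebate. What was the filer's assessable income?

$100,800

$2,167 is 2,167/3,940 of the full $3,940, so 1,773/3,940 of the $24,000 range has been used: income = $90,000 + $24,000 × 1,773/3,940 = $100,800.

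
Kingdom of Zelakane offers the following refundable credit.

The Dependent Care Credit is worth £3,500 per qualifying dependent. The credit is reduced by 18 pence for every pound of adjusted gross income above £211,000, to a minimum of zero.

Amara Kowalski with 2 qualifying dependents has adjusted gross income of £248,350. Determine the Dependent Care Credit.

£277

Dependent Care Credit: base = 2 × £3,500 = £7,000. 18% of the £37,350 excess over £211,000 is £6,723; credit = £7,000 − £6,723 = £277.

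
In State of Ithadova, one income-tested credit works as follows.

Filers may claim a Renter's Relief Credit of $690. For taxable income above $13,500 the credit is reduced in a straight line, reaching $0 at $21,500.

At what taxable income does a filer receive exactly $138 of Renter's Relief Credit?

$138 is 138/690 of the full $690, so 552/690 of the $8,000 range has been used: income = $13,500 + $8,000 × 552/690 = $19,900.

$19,900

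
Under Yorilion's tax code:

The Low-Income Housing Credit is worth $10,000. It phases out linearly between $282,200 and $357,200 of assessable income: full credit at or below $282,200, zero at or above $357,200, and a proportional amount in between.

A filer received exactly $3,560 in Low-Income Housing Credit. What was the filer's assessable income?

$3,560 is 3,560/10,000 of the full $10,000, so 6,440/10,000 of the $75,000 range has been used: income = $282,200 + $75,000 × 6,440/10,000 = $330,500.

$330,500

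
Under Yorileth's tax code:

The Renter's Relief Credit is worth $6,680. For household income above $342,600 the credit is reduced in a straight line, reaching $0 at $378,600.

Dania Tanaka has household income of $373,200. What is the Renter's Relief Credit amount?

Renter's Relief Credit: $373,200 is $30,600 into a $36,000 phase-out range, leaving 5,400/36,000 of the credit: $6,680 × 5,400/36,000 = $1,002.

$1,002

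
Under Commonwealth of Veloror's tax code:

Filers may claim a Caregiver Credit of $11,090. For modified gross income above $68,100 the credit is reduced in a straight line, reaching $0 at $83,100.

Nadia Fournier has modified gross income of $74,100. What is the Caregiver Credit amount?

$6,654

Caregiver Credit: $74,100 is $6,000 into a $15,000 phase-out range, leaving 9,000/15,000 of the credit: $11,090 × 9,000/15,000 = $6,654.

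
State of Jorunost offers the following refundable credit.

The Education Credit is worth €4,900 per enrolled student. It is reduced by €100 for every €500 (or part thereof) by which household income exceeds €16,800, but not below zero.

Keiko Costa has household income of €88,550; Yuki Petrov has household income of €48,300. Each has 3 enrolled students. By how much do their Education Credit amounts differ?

Keiko (€88,550): Education Credit: base = 3 × €4,900 = €14,700. income exceeds €16,800 by €71,750, which is 144 full-or-partial €500 increments; reduction = 144 × €100 = €14,400, leaving €300.
Yuki (€48,300): Education Credit: base = 3 × €4,900 = €14,700. income exceeds €16,800 by €31,500, which is 63 full-or-partial €500 increments; reduction = 63 × €100 = €6,300, leaving €8,400.
Difference: |€300 − €8,400| = €8,100.

€8,100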